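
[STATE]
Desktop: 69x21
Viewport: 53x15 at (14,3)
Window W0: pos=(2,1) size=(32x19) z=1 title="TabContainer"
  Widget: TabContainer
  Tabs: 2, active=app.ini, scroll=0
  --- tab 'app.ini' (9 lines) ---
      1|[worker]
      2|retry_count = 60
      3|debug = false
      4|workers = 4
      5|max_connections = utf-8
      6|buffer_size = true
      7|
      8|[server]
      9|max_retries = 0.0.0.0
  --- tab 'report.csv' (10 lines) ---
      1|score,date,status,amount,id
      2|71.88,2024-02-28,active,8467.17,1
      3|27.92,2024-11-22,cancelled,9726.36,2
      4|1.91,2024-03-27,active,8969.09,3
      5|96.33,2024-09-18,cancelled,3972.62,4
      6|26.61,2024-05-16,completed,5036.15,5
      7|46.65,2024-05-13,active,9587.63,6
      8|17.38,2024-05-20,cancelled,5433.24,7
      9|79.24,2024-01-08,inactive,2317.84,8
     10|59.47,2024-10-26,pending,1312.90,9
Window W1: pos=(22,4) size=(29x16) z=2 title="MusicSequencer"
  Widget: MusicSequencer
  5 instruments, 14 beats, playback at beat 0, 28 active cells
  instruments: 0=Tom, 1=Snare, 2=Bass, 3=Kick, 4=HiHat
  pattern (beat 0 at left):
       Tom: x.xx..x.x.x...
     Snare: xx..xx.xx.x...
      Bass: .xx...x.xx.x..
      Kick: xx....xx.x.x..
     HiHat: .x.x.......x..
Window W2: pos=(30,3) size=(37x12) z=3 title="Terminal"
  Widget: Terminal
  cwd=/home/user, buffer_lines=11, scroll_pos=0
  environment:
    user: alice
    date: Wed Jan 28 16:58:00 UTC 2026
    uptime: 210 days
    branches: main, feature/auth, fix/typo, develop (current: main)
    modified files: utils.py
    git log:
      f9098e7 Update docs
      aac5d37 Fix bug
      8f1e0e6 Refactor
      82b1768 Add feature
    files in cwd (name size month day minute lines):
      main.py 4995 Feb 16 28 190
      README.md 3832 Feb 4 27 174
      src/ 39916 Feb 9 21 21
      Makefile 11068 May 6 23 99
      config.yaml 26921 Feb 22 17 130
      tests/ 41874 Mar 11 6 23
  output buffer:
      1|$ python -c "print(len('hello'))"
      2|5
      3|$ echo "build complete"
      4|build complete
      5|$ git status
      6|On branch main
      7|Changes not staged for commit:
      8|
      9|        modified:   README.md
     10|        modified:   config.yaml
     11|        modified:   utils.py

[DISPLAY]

────────────────┏━━━━━━━━━━━━━━━━━━━━━━━━━━━━━━━━━━━┓
report.c┏━━━━━━━┃ Terminal                          ┃
────────┃ MusicS┠───────────────────────────────────┨
        ┠───────┃$ python -c "print(len('hello'))"  ┃
 = 60   ┃      ▼┃5                                  ┃
se      ┃   Tom█┃$ echo "build complete"            ┃
        ┃ Snare█┃build complete                     ┃
ions = u┃  Bass·┃$ git status                       ┃
 = true ┃  Kick█┃On branch main                     ┃
        ┃ HiHat·┃Changes not staged for commit:     ┃
        ┃       ┃                                   ┃
 = 0.0.0┃       ┗━━━━━━━━━━━━━━━━━━━━━━━━━━━━━━━━━━━┛
        ┃                           ┃                
        ┃                           ┃                
        ┃                           ┃                


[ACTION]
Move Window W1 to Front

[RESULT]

────────────────┏━━━━━━━━━━━━━━━━━━━━━━━━━━━━━━━━━━━┓
report.c┏━━━━━━━━━━━━━━━━━━━━━━━━━━━┓               ┃
────────┃ MusicSequencer            ┃───────────────┨
        ┠───────────────────────────┨en('hello'))"  ┃
 = 60   ┃      ▼1234567890123       ┃               ┃
se      ┃   Tom█·██··█·█·█···       ┃te"            ┃
        ┃ Snare██··██·██·█···       ┃               ┃
ions = u┃  Bass·██···█·██·█··       ┃               ┃
 = true ┃  Kick██····██·█·█··       ┃               ┃
        ┃ HiHat·█·█·······█··       ┃or commit:     ┃
        ┃                           ┃               ┃
 = 0.0.0┃                           ┃━━━━━━━━━━━━━━━┛
        ┃                           ┃                
        ┃                           ┃                
        ┃                           ┃                


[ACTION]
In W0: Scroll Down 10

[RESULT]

────────────────┏━━━━━━━━━━━━━━━━━━━━━━━━━━━━━━━━━━━┓
report.c┏━━━━━━━━━━━━━━━━━━━━━━━━━━━┓               ┃
────────┃ MusicSequencer            ┃───────────────┨
 = 0.0.0┠───────────────────────────┨en('hello'))"  ┃
        ┃      ▼1234567890123       ┃               ┃
        ┃   Tom█·██··█·█·█···       ┃te"            ┃
        ┃ Snare██··██·██·█···       ┃               ┃
        ┃  Bass·██···█·██·█··       ┃               ┃
        ┃  Kick██····██·█·█··       ┃               ┃
        ┃ HiHat·█·█·······█··       ┃or commit:     ┃
        ┃                           ┃               ┃
        ┃                           ┃━━━━━━━━━━━━━━━┛
        ┃                           ┃                
        ┃                           ┃                
        ┃                           ┃                


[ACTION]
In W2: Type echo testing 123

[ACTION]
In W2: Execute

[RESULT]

────────────────┏━━━━━━━━━━━━━━━━━━━━━━━━━━━━━━━━━━━┓
report.c┏━━━━━━━━━━━━━━━━━━━━━━━━━━━┓               ┃
────────┃ MusicSequencer            ┃───────────────┨
 = 0.0.0┠───────────────────────────┨or commit:     ┃
        ┃      ▼1234567890123       ┃               ┃
        ┃   Tom█·██··█·█·█···       ┃README.md      ┃
        ┃ Snare██··██·██·█···       ┃config.yaml    ┃
        ┃  Bass·██···█·██·█··       ┃utils.py       ┃
        ┃  Kick██····██·█·█··       ┃               ┃
        ┃ HiHat·█·█·······█··       ┃               ┃
        ┃                           ┃               ┃
        ┃                           ┃━━━━━━━━━━━━━━━┛
        ┃                           ┃                
        ┃                           ┃                
        ┃                           ┃                


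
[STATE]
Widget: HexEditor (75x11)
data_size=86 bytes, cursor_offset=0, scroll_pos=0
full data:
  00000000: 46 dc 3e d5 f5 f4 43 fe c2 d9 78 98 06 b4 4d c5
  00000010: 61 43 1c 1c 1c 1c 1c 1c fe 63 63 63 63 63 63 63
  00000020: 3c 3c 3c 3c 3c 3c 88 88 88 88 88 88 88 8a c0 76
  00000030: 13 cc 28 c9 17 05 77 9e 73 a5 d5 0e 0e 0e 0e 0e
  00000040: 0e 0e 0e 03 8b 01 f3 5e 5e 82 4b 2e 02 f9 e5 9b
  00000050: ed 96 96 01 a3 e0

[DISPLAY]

00000000  46 dc 3e d5 f5 f4 43 fe  c2 d9 78 98 06 b4 4d c5  |F.>...C...x...
00000010  61 43 1c 1c 1c 1c 1c 1c  fe 63 63 63 63 63 63 63  |aC.......ccccc
00000020  3c 3c 3c 3c 3c 3c 88 88  88 88 88 88 88 8a c0 76  |<<<<<<........
00000030  13 cc 28 c9 17 05 77 9e  73 a5 d5 0e 0e 0e 0e 0e  |..(...w.s.....
00000040  0e 0e 0e 03 8b 01 f3 5e  5e 82 4b 2e 02 f9 e5 9b  |.......^^.K...
00000050  ed 96 96 01 a3 e0                                 |......        
                                                                           
                                                                           
                                                                           
                                                                           
                                                                           


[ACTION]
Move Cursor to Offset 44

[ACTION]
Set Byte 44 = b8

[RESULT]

00000000  46 dc 3e d5 f5 f4 43 fe  c2 d9 78 98 06 b4 4d c5  |F.>...C...x...
00000010  61 43 1c 1c 1c 1c 1c 1c  fe 63 63 63 63 63 63 63  |aC.......ccccc
00000020  3c 3c 3c 3c 3c 3c 88 88  88 88 88 88 B8 8a c0 76  |<<<<<<........
00000030  13 cc 28 c9 17 05 77 9e  73 a5 d5 0e 0e 0e 0e 0e  |..(...w.s.....
00000040  0e 0e 0e 03 8b 01 f3 5e  5e 82 4b 2e 02 f9 e5 9b  |.......^^.K...
00000050  ed 96 96 01 a3 e0                                 |......        
                                                                           
                                                                           
                                                                           
                                                                           
                                                                           


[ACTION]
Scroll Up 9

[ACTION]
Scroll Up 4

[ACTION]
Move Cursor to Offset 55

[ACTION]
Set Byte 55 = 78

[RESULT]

00000000  46 dc 3e d5 f5 f4 43 fe  c2 d9 78 98 06 b4 4d c5  |F.>...C...x...
00000010  61 43 1c 1c 1c 1c 1c 1c  fe 63 63 63 63 63 63 63  |aC.......ccccc
00000020  3c 3c 3c 3c 3c 3c 88 88  88 88 88 88 b8 8a c0 76  |<<<<<<........
00000030  13 cc 28 c9 17 05 77 78  73 a5 d5 0e 0e 0e 0e 0e  |..(...wxs.....
00000040  0e 0e 0e 03 8b 01 f3 5e  5e 82 4b 2e 02 f9 e5 9b  |.......^^.K...
00000050  ed 96 96 01 a3 e0                                 |......        
                                                                           
                                                                           
                                                                           
                                                                           
                                                                           


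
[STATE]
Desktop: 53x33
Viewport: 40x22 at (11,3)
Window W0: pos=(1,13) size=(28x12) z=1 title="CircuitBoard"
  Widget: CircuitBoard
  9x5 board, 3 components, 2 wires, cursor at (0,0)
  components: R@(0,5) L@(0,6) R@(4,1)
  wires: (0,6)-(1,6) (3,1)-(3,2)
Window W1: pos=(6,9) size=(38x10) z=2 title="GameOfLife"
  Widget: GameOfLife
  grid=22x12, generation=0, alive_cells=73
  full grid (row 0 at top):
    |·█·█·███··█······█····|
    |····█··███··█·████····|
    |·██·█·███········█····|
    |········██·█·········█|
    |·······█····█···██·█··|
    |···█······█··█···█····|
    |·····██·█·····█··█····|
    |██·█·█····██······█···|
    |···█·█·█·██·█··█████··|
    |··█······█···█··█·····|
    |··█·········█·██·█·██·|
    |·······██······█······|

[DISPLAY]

                                        
                                        
                                        
                                        
                                        
                                        
━━━━━━━━━━━━━━━━━━━━━━━━━━━━━━━━┓       
eOfLife                         ┃       
────────────────────────────────┨       
 0                              ┃       
····██·█·········█              ┃       
···█····█···██·█··              ┃       
······█··█···█····              ┃       
·██·█·····█··█····              ┃       
·█····██······█···              ┃       
━━━━━━━━━━━━━━━━━━━━━━━━━━━━━━━━┛       
                 ┃                      
                 ┃                      
                 ┃                      
                 ┃                      
 ─ ·             ┃                      
━━━━━━━━━━━━━━━━━┛                      


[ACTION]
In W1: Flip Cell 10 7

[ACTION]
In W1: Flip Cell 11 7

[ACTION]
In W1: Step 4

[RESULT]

                                        
                                        
                                        
                                        
                                        
                                        
━━━━━━━━━━━━━━━━━━━━━━━━━━━━━━━━┓       
eOfLife                         ┃       
────────────────────────────────┨       
 4                              ┃       
·····█·█··········              ┃       
······█···········              ┃       
········█···███···              ┃       
·······██···███···              ┃       
······█····█······              ┃       
━━━━━━━━━━━━━━━━━━━━━━━━━━━━━━━━┛       
                 ┃                      
                 ┃                      
                 ┃                      
                 ┃                      
 ─ ·             ┃                      
━━━━━━━━━━━━━━━━━┛                      


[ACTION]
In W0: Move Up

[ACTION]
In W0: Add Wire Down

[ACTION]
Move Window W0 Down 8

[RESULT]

                                        
                                        
                                        
                                        
                                        
                                        
━━━━━━━━━━━━━━━━━━━━━━━━━━━━━━━━┓       
eOfLife                         ┃       
────────────────────────────────┨       
 4                              ┃       
·····█·█··········              ┃       
······█···········              ┃       
········█···███···              ┃       
·······██···███···              ┃       
······█····█······              ┃       
━━━━━━━━━━━━━━━━━━━━━━━━━━━━━━━━┛       
                                        
                                        
━━━━━━━━━━━━━━━━━┓                      
oard             ┃                      
─────────────────┨                      
3 4 5 6 7 8      ┃                      


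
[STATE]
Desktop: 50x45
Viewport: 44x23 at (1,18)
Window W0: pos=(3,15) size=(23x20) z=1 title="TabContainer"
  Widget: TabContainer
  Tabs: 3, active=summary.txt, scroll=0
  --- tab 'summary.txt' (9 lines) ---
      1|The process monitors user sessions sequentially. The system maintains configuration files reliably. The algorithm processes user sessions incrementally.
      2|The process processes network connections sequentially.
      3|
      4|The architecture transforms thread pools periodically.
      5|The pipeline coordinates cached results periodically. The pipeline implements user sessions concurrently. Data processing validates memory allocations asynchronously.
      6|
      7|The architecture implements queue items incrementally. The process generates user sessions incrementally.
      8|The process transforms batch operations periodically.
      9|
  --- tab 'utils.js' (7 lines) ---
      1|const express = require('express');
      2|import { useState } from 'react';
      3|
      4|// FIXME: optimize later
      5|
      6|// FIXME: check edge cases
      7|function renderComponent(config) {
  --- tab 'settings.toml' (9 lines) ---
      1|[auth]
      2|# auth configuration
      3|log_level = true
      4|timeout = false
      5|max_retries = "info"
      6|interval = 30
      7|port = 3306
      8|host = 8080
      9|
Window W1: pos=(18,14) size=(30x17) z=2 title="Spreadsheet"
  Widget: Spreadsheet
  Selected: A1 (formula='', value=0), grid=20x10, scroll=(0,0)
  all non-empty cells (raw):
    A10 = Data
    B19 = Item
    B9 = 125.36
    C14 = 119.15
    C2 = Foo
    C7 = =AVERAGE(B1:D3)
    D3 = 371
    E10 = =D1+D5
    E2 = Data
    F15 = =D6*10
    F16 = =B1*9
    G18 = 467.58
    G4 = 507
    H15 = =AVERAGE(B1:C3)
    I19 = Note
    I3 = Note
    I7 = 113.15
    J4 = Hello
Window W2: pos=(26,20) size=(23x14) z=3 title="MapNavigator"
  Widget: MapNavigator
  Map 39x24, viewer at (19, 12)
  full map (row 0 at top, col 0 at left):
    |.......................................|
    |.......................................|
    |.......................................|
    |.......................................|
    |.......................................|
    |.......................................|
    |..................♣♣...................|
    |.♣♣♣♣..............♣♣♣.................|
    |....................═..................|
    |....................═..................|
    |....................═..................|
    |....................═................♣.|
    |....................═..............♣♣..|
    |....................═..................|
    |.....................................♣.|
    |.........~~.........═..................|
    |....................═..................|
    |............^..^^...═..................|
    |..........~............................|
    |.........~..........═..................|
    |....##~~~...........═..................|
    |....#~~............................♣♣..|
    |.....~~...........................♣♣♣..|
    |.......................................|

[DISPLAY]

  ┃[summary.txt]│┃       A       B       C  
  ┃──────────────┃--------------------------
  ┃The process mo┃  1    ┏━━━━━━━━━━━━━━━━━━
  ┃The process pr┃  2    ┃ MapNavigator     
  ┃              ┃  3    ┠──────────────────
  ┃The architectu┃  4    ┃..........♣♣♣.....
  ┃The pipeline c┃  5    ┃...........═......
  ┃              ┃  6    ┃...........═......
  ┃The architectu┃  7    ┃...........═......
  ┃The process tr┃  8    ┃...........═......
  ┃              ┃  9    ┃..........@═......
  ┃              ┃ 10 Dat┃...........═......
  ┃              ┗━━━━━━━┃..................
  ┃                     ┃┃~~.........═......
  ┃                     ┃┃...........═......
  ┃                     ┃┗━━━━━━━━━━━━━━━━━━
  ┗━━━━━━━━━━━━━━━━━━━━━┛                   
                                            
                                            
                                            
                                            
                                            
                                            


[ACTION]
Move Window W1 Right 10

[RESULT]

  ┃[summary.txt]│ u┃       A       B       C
  ┃────────────────┃------------------------
  ┃The process moni┃  1  ┏━━━━━━━━━━━━━━━━━━
  ┃The process proc┃  2  ┃ MapNavigator     
  ┃                ┃  3  ┠──────────────────
  ┃The architecture┃  4  ┃..........♣♣♣.....
  ┃The pipeline coo┃  5  ┃...........═......
  ┃                ┃  6  ┃...........═......
  ┃The architecture┃  7  ┃...........═......
  ┃The process tran┃  8  ┃...........═......
  ┃                ┃  9  ┃..........@═......
  ┃                ┃ 10 D┃...........═......
  ┃                ┗━━━━━┃..................
  ┃                     ┃┃~~.........═......
  ┃                     ┃┃...........═......
  ┃                     ┃┗━━━━━━━━━━━━━━━━━━
  ┗━━━━━━━━━━━━━━━━━━━━━┛                   
                                            
                                            
                                            
                                            
                                            
                                            


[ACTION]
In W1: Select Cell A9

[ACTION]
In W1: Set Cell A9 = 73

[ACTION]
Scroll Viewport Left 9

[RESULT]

   ┃[summary.txt]│ u┃       A       B       
   ┃────────────────┃-----------------------
   ┃The process moni┃  1  ┏━━━━━━━━━━━━━━━━━
   ┃The process proc┃  2  ┃ MapNavigator    
   ┃                ┃  3  ┠─────────────────
   ┃The architecture┃  4  ┃..........♣♣♣....
   ┃The pipeline coo┃  5  ┃...........═.....
   ┃                ┃  6  ┃...........═.....
   ┃The architecture┃  7  ┃...........═.....
   ┃The process tran┃  8  ┃...........═.....
   ┃                ┃  9  ┃..........@═.....
   ┃                ┃ 10 D┃...........═.....
   ┃                ┗━━━━━┃.................
   ┃                     ┃┃~~.........═.....
   ┃                     ┃┃...........═.....
   ┃                     ┃┗━━━━━━━━━━━━━━━━━
   ┗━━━━━━━━━━━━━━━━━━━━━┛                  
                                            
                                            
                                            
                                            
                                            
                                            


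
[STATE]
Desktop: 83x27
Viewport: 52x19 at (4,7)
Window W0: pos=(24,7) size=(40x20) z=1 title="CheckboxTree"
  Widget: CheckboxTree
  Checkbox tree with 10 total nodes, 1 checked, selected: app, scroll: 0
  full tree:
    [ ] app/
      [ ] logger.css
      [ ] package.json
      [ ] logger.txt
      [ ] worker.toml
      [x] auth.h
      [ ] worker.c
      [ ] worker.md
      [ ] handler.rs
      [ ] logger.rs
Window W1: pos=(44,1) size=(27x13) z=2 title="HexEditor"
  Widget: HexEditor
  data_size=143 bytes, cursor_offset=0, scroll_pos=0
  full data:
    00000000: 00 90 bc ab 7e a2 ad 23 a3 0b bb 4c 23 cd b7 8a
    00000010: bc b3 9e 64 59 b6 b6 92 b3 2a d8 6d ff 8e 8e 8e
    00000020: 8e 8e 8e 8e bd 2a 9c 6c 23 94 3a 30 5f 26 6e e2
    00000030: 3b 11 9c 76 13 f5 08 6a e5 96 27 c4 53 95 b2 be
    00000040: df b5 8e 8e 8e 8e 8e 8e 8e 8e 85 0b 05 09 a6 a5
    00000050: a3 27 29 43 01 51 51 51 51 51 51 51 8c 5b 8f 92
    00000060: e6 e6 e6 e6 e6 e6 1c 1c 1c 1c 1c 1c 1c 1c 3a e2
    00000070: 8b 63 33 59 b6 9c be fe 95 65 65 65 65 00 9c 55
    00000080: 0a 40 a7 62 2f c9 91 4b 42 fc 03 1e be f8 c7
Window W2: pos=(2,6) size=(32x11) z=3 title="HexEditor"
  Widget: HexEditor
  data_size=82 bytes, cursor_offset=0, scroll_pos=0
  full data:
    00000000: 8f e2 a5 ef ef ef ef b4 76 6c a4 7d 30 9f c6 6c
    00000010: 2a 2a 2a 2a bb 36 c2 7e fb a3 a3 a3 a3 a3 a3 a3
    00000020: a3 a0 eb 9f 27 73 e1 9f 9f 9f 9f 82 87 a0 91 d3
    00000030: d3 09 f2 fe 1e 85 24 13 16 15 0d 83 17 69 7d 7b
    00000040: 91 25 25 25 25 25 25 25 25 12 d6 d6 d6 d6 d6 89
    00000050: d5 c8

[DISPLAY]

HexEditor                    ┃━━━━━━━━━━┃00000030  3
─────────────────────────────┨Tree      ┃00000040  d
0000000  8F e2 a5 ef ef ef ef┃──────────┃00000050  a
0000010  2a 2a 2a 2a bb 36 c2┃          ┃00000060  e
0000020  a3 a0 eb 9f 27 73 e1┃gger.css  ┃00000070  8
0000030  d3 09 f2 fe 1e 85 24┃ckage.json┃00000080  0
0000040  91 25 25 25 25 25 25┃gger.txt  ┗━━━━━━━━━━━
0000050  d5 c8               ┃rker.toml             
                             ┃th.h                  
━━━━━━━━━━━━━━━━━━━━━━━━━━━━━┛rker.c                
                    ┃   [ ] worker.md               
                    ┃   [ ] handler.rs              
                    ┃   [ ] logger.rs               
                    ┃                               
                    ┃                               
                    ┃                               
                    ┃                               
                    ┃                               
                    ┃                               


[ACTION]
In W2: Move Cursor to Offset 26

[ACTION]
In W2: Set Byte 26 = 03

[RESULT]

HexEditor                    ┃━━━━━━━━━━┃00000030  3
─────────────────────────────┨Tree      ┃00000040  d
0000000  8f e2 a5 ef ef ef ef┃──────────┃00000050  a
0000010  2a 2a 2a 2a bb 36 c2┃          ┃00000060  e
0000020  a3 a0 eb 9f 27 73 e1┃gger.css  ┃00000070  8
0000030  d3 09 f2 fe 1e 85 24┃ckage.json┃00000080  0
0000040  91 25 25 25 25 25 25┃gger.txt  ┗━━━━━━━━━━━
0000050  d5 c8               ┃rker.toml             
                             ┃th.h                  
━━━━━━━━━━━━━━━━━━━━━━━━━━━━━┛rker.c                
                    ┃   [ ] worker.md               
                    ┃   [ ] handler.rs              
                    ┃   [ ] logger.rs               
                    ┃                               
                    ┃                               
                    ┃                               
                    ┃                               
                    ┃                               
                    ┃                               


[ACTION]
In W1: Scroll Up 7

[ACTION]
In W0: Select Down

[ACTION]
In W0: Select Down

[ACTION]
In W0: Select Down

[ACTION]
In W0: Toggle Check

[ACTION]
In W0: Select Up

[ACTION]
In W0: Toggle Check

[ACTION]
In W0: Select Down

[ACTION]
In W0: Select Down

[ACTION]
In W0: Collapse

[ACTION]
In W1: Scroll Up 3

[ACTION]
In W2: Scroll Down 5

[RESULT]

HexEditor                    ┃━━━━━━━━━━┃00000030  3
─────────────────────────────┨Tree      ┃00000040  d
0000050  d5 c8               ┃──────────┃00000050  a
                             ┃          ┃00000060  e
                             ┃gger.css  ┃00000070  8
                             ┃ckage.json┃00000080  0
                             ┃gger.txt  ┗━━━━━━━━━━━
                             ┃rker.toml             
                             ┃th.h                  
━━━━━━━━━━━━━━━━━━━━━━━━━━━━━┛rker.c                
                    ┃   [ ] worker.md               
                    ┃   [ ] handler.rs              
                    ┃   [ ] logger.rs               
                    ┃                               
                    ┃                               
                    ┃                               
                    ┃                               
                    ┃                               
                    ┃                               


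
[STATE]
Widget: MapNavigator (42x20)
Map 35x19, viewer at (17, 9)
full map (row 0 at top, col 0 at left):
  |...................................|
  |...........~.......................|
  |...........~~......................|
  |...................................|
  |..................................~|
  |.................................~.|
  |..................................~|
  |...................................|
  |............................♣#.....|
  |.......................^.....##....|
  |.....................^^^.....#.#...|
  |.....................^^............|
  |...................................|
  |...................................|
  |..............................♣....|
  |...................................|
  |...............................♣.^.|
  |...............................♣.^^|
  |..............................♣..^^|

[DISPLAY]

                                          
    ...................................   
    ...........~.......................   
    ...........~~......................   
    ...................................   
    ..................................~   
    .................................~.   
    ..................................~   
    ...................................   
    ............................♣#.....   
    .................@.....^.....##....   
    .....................^^^.....#.#...   
    .....................^^............   
    ...................................   
    ...................................   
    ..............................♣....   
    ...................................   
    ...............................♣.^.   
    ...............................♣.^^   
    ..............................♣..^^   


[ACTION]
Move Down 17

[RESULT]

    ............................♣#.....   
    .......................^.....##....   
    .....................^^^.....#.#...   
    .....................^^............   
    ...................................   
    ...................................   
    ..............................♣....   
    ...................................   
    ...............................♣.^.   
    ...............................♣.^^   
    .................@............♣..^^   
                                          
                                          
                                          
                                          
                                          
                                          
                                          
                                          
                                          


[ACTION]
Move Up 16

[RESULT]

                                          
                                          
                                          
                                          
                                          
                                          
                                          
                                          
    ...................................   
    ...........~.......................   
    ...........~~....@.................   
    ...................................   
    ..................................~   
    .................................~.   
    ..................................~   
    ...................................   
    ............................♣#.....   
    .......................^.....##....   
    .....................^^^.....#.#...   
    .....................^^............   


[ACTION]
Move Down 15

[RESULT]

    ...................................   
    ............................♣#.....   
    .......................^.....##....   
    .....................^^^.....#.#...   
    .....................^^............   
    ...................................   
    ...................................   
    ..............................♣....   
    ...................................   
    ...............................♣.^.   
    .................@.............♣.^^   
    ..............................♣..^^   
                                          
                                          
                                          
                                          
                                          
                                          
                                          
                                          


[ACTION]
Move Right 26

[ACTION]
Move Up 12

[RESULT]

                                          
                                          
                                          
                                          
                                          
......................                    
......................                    
......................                    
......................                    
.....................~                    
....................~@                    
.....................~                    
......................                    
...............♣#.....                    
..........^.....##....                    
........^^^.....#.#...                    
........^^............                    
......................                    
......................                    
.................♣....                    


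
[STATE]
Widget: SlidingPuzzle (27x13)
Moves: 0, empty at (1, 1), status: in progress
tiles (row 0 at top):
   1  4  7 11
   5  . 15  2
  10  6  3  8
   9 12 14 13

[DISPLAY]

┌────┬────┬────┬────┐      
│  1 │  4 │  7 │ 11 │      
├────┼────┼────┼────┤      
│  5 │    │ 15 │  2 │      
├────┼────┼────┼────┤      
│ 10 │  6 │  3 │  8 │      
├────┼────┼────┼────┤      
│  9 │ 12 │ 14 │ 13 │      
└────┴────┴────┴────┘      
Moves: 0                   
                           
                           
                           


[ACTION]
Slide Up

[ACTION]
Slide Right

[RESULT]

┌────┬────┬────┬────┐      
│  1 │  4 │  7 │ 11 │      
├────┼────┼────┼────┤      
│  5 │  6 │ 15 │  2 │      
├────┼────┼────┼────┤      
│    │ 10 │  3 │  8 │      
├────┼────┼────┼────┤      
│  9 │ 12 │ 14 │ 13 │      
└────┴────┴────┴────┘      
Moves: 2                   
                           
                           
                           


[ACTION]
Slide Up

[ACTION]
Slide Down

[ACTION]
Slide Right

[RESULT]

┌────┬────┬────┬────┐      
│  1 │  4 │  7 │ 11 │      
├────┼────┼────┼────┤      
│  5 │  6 │ 15 │  2 │      
├────┼────┼────┼────┤      
│    │ 10 │  3 │  8 │      
├────┼────┼────┼────┤      
│  9 │ 12 │ 14 │ 13 │      
└────┴────┴────┴────┘      
Moves: 4                   
                           
                           
                           


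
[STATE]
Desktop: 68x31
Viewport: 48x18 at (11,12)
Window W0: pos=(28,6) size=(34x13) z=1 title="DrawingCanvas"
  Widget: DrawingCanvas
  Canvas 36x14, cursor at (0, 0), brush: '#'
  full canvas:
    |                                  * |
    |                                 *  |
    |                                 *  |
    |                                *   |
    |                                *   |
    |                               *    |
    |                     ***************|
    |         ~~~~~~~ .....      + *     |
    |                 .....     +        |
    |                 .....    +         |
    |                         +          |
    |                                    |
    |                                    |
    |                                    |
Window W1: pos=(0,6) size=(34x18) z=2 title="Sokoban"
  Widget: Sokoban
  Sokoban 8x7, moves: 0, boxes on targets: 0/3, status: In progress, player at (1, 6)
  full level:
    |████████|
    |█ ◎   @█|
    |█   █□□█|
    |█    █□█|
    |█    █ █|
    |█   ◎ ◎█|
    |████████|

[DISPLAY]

                      ┃                         
                      ┃                         
                      ┃                         
                      ┃                *********
0/3                   ┃    ~~~~~~~ .....      + 
                      ┃            .....     +  
                      ┃━━━━━━━━━━━━━━━━━━━━━━━━━
                      ┃                         
                      ┃                         
                      ┃                         
                      ┃                         
━━━━━━━━━━━━━━━━━━━━━━┛                         
                                                
                                                
                                                
                                                
                                                
                                                


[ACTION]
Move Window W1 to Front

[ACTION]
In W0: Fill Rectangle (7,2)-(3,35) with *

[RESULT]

                      ┃*************************
                      ┃*************************
                      ┃*************************
                      ┃*************************
0/3                   ┃*************************
                      ┃            .....     +  
                      ┃━━━━━━━━━━━━━━━━━━━━━━━━━
                      ┃                         
                      ┃                         
                      ┃                         
                      ┃                         
━━━━━━━━━━━━━━━━━━━━━━┛                         
                                                
                                                
                                                
                                                
                                                
                                                


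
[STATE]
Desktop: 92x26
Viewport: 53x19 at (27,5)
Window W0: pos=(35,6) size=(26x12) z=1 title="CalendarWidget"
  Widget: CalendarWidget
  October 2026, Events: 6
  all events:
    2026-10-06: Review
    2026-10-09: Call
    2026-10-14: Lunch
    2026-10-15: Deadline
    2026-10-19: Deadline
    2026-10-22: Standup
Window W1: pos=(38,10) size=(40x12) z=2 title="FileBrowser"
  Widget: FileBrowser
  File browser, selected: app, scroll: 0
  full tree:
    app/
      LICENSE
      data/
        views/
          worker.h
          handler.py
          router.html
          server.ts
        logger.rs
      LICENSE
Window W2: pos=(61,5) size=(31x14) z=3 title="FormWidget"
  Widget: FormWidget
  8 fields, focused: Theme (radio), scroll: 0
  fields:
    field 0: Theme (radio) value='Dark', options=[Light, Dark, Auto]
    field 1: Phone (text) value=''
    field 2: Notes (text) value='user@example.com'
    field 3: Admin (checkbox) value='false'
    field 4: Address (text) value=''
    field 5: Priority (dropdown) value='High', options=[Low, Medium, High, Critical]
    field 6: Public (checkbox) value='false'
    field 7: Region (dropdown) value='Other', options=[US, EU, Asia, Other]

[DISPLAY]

                                  ┏━━━━━━━━━━━━━━━━━━
        ┏━━━━━━━━━━━━━━━━━━━━━━━━┓┃ FormWidget       
        ┃ CalendarWidget         ┃┠──────────────────
        ┠────────────────────────┨┃> Theme:      ( ) 
        ┃      October 2026      ┃┃  Phone:      [   
        ┃Mo┏━━━━━━━━━━━━━━━━━━━━━━┃  Notes:      [use
        ┃  ┃ FileBrowser          ┃  Admin:      [ ] 
        ┃ 5┠──────────────────────┃  Address:    [   
        ┃12┃> [-] app/            ┃  Priority:   [Hig
        ┃19┃    LICENSE           ┃  Public:     [ ] 
        ┃26┃    [+] data/         ┃  Region:     [Oth
        ┃  ┃    LICENSE           ┃                  
        ┗━━┃                      ┃                  
           ┃                      ┗━━━━━━━━━━━━━━━━━━
           ┃                                      ┃  
           ┃                                      ┃  
           ┗━━━━━━━━━━━━━━━━━━━━━━━━━━━━━━━━━━━━━━┛  
                                                     
                                                     


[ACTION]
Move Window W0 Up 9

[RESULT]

        ┃          1  2  3  4    ┃┏━━━━━━━━━━━━━━━━━━
        ┃ 5  6*  7  8  9* 10 11  ┃┃ FormWidget       
        ┃12 13 14* 15* 16 17 18  ┃┠──────────────────
        ┃19* 20 21 22* 23 24 25  ┃┃> Theme:      ( ) 
        ┃26 27 28 29 30 31       ┃┃  Phone:      [   
        ┃  ┏━━━━━━━━━━━━━━━━━━━━━━┃  Notes:      [use
        ┗━━┃ FileBrowser          ┃  Admin:      [ ] 
           ┠──────────────────────┃  Address:    [   
           ┃> [-] app/            ┃  Priority:   [Hig
           ┃    LICENSE           ┃  Public:     [ ] 
           ┃    [+] data/         ┃  Region:     [Oth
           ┃    LICENSE           ┃                  
           ┃                      ┃                  
           ┃                      ┗━━━━━━━━━━━━━━━━━━
           ┃                                      ┃  
           ┃                                      ┃  
           ┗━━━━━━━━━━━━━━━━━━━━━━━━━━━━━━━━━━━━━━┛  
                                                     
                                                     


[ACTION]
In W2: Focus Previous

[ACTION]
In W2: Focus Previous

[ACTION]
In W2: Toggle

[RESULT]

        ┃          1  2  3  4    ┃┏━━━━━━━━━━━━━━━━━━
        ┃ 5  6*  7  8  9* 10 11  ┃┃ FormWidget       
        ┃12 13 14* 15* 16 17 18  ┃┠──────────────────
        ┃19* 20 21 22* 23 24 25  ┃┃  Theme:      ( ) 
        ┃26 27 28 29 30 31       ┃┃  Phone:      [   
        ┃  ┏━━━━━━━━━━━━━━━━━━━━━━┃  Notes:      [use
        ┗━━┃ FileBrowser          ┃  Admin:      [ ] 
           ┠──────────────────────┃  Address:    [   
           ┃> [-] app/            ┃  Priority:   [Hig
           ┃    LICENSE           ┃> Public:     [x] 
           ┃    [+] data/         ┃  Region:     [Oth
           ┃    LICENSE           ┃                  
           ┃                      ┃                  
           ┃                      ┗━━━━━━━━━━━━━━━━━━
           ┃                                      ┃  
           ┃                                      ┃  
           ┗━━━━━━━━━━━━━━━━━━━━━━━━━━━━━━━━━━━━━━┛  
                                                     
                                                     


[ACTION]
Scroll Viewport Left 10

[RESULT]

                  ┃          1  2  3  4    ┃┏━━━━━━━━
                  ┃ 5  6*  7  8  9* 10 11  ┃┃ FormWid
                  ┃12 13 14* 15* 16 17 18  ┃┠────────
                  ┃19* 20 21 22* 23 24 25  ┃┃  Theme:
                  ┃26 27 28 29 30 31       ┃┃  Phone:
                  ┃  ┏━━━━━━━━━━━━━━━━━━━━━━┃  Notes:
                  ┗━━┃ FileBrowser          ┃  Admin:
                     ┠──────────────────────┃  Addres
                     ┃> [-] app/            ┃  Priori
                     ┃    LICENSE           ┃> Public
                     ┃    [+] data/         ┃  Region
                     ┃    LICENSE           ┃        
                     ┃                      ┃        
                     ┃                      ┗━━━━━━━━
                     ┃                               
                     ┃                               
                     ┗━━━━━━━━━━━━━━━━━━━━━━━━━━━━━━━
                                                     
                                                     
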